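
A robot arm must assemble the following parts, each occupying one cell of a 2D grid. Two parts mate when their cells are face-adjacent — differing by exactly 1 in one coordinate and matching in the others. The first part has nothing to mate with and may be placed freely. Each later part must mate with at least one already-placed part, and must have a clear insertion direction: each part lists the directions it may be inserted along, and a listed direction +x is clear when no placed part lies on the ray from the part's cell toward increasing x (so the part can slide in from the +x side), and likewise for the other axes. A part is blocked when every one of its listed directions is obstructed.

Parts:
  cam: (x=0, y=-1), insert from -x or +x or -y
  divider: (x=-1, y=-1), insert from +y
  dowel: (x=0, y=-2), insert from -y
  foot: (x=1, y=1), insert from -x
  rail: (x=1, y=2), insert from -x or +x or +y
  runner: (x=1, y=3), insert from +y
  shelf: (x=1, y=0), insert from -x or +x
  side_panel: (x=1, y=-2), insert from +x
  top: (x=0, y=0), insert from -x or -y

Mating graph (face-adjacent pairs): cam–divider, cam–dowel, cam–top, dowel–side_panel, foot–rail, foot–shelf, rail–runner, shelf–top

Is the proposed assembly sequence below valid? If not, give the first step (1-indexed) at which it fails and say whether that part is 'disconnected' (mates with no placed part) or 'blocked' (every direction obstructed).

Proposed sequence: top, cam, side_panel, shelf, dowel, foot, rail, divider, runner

Invalid at step 3 (disconnected)

1. top@(0, 0) [-x clear] — {top}
2. cam@(0, -1) [-x clear] — {cam, top}
3. side_panel@(1, -2) — no placed neighbour ⇒ disconnected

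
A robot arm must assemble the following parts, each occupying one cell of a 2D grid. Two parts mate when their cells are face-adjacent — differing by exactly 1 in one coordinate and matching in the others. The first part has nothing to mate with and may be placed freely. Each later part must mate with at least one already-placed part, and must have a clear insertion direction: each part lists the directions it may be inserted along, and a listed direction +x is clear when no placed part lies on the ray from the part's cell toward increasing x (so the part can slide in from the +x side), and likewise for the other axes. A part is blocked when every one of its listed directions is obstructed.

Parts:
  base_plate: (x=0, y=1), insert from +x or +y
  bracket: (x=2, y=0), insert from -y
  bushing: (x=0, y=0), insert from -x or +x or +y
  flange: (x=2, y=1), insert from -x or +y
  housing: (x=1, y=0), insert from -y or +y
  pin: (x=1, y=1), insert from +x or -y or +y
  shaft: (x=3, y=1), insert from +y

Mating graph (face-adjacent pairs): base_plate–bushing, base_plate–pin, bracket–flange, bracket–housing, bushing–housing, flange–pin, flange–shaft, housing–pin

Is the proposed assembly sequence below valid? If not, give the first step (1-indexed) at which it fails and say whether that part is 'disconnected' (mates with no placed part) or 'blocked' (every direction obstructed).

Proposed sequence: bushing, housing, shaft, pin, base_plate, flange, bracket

1. bushing@(0, 0) [-x clear] — {bushing}
2. housing@(1, 0) [-y clear] — {bushing, housing}
3. shaft@(3, 1) — no placed neighbour ⇒ disconnected

Invalid at step 3 (disconnected)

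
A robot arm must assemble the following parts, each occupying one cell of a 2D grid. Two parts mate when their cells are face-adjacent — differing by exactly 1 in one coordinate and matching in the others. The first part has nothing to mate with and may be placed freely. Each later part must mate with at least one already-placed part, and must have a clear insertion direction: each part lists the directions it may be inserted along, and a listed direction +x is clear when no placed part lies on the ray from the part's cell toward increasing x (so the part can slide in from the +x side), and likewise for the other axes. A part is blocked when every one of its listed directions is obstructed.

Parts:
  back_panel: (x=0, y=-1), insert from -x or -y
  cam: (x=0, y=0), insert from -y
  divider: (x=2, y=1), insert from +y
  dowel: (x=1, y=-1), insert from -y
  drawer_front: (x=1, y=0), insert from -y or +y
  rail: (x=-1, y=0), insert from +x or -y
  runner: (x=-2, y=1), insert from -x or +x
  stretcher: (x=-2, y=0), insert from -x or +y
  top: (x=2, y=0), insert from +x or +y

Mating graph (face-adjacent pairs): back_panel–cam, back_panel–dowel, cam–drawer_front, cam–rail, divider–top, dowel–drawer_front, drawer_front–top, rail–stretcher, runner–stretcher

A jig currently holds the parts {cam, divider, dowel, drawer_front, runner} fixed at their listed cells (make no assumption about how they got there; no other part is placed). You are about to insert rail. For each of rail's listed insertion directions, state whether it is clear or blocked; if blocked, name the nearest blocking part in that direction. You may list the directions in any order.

+x: blocked by cam; -y: clear

+x: nearest on ray is cam@(0, 0) ⇒ blocked
-y: ray from rail(-1, 0) has no placed part ⇒ clear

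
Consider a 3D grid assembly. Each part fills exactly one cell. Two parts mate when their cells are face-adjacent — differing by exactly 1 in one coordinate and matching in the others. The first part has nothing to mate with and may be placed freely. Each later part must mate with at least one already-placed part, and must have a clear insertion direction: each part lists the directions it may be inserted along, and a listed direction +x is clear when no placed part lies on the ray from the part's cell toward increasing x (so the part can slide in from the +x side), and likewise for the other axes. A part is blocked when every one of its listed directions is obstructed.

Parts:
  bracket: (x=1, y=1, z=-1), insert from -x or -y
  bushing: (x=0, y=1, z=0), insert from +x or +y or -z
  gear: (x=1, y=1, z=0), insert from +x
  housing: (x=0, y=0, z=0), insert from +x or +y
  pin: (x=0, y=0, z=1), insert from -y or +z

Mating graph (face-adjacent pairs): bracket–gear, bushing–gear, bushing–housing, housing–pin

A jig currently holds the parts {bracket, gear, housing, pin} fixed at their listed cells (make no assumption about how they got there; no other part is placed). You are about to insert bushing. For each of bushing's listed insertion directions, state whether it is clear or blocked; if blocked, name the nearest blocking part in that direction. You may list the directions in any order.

+x: nearest on ray is gear@(1, 1, 0) ⇒ blocked
+y: ray from bushing(0, 1, 0) has no placed part ⇒ clear
-z: ray from bushing(0, 1, 0) has no placed part ⇒ clear

+x: blocked by gear; +y: clear; -z: clear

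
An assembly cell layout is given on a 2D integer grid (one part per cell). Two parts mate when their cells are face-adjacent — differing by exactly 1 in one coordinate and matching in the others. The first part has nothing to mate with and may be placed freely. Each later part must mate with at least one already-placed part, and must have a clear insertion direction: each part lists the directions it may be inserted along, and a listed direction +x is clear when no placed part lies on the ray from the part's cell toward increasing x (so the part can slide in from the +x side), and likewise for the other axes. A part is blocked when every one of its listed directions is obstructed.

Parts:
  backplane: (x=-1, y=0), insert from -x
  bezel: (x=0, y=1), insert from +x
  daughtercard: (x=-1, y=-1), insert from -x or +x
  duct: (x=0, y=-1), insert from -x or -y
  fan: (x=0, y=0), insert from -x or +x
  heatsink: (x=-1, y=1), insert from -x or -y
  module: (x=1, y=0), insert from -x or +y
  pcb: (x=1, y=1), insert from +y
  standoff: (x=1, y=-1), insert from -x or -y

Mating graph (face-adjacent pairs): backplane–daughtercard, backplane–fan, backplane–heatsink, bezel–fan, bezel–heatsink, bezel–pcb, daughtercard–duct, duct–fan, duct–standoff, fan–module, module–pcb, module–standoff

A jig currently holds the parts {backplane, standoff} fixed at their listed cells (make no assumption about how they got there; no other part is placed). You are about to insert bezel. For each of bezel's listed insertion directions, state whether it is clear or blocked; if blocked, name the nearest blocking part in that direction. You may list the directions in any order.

+x: ray from bezel(0, 1) has no placed part ⇒ clear

+x: clear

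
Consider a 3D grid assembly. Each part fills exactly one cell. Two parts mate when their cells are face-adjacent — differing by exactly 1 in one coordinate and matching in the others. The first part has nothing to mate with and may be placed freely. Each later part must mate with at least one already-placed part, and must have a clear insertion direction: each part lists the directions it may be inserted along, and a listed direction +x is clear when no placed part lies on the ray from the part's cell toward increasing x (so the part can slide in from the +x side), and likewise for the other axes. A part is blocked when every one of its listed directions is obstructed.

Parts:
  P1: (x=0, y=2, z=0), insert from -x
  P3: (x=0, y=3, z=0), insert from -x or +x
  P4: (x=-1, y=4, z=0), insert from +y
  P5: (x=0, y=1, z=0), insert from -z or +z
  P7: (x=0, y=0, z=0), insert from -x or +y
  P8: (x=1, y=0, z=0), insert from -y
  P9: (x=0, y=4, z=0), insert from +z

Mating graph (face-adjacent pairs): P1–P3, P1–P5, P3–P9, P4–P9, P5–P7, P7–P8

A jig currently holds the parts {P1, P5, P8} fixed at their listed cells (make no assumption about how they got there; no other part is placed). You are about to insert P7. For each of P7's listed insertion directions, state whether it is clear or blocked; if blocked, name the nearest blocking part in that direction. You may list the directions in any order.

-x: ray from P7(0, 0, 0) has no placed part ⇒ clear
+y: nearest on ray is P5@(0, 1, 0) ⇒ blocked

+y: blocked by P5; -x: clear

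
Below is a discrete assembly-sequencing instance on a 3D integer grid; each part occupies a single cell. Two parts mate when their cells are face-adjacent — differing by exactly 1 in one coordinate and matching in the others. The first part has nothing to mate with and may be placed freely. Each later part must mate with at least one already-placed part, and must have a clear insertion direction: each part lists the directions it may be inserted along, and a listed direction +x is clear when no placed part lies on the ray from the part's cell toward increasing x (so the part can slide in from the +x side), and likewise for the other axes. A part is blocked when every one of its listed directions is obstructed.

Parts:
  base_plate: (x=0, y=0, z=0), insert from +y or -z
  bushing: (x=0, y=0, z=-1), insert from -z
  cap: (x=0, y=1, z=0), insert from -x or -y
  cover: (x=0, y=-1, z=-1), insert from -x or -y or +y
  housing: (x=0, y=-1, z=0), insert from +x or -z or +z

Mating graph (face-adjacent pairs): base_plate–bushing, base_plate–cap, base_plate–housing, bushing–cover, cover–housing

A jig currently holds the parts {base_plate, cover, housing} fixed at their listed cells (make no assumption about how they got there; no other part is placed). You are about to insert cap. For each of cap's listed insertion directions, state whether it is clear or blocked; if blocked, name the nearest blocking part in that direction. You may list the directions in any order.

-x: ray from cap(0, 1, 0) has no placed part ⇒ clear
-y: nearest on ray is base_plate@(0, 0, 0) ⇒ blocked

-x: clear; -y: blocked by base_plate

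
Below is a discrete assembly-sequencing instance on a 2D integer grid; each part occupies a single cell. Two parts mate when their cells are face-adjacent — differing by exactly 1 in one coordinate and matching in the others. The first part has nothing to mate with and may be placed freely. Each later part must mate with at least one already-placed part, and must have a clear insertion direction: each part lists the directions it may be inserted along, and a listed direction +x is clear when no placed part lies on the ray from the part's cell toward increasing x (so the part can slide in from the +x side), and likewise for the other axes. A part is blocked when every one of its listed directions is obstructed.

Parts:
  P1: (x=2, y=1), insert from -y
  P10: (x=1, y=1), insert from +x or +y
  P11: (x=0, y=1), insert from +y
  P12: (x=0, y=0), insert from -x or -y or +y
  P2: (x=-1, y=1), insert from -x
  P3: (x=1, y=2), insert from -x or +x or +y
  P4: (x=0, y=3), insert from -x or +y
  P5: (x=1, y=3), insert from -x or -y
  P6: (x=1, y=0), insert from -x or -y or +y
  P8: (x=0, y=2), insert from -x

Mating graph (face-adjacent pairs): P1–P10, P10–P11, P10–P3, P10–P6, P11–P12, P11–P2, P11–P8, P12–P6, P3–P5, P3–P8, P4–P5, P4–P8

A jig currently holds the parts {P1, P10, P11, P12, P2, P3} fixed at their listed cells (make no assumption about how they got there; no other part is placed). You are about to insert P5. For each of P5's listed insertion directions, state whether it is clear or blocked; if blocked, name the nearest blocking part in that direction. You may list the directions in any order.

-x: clear; -y: blocked by P3

-x: ray from P5(1, 3) has no placed part ⇒ clear
-y: nearest on ray is P3@(1, 2) ⇒ blocked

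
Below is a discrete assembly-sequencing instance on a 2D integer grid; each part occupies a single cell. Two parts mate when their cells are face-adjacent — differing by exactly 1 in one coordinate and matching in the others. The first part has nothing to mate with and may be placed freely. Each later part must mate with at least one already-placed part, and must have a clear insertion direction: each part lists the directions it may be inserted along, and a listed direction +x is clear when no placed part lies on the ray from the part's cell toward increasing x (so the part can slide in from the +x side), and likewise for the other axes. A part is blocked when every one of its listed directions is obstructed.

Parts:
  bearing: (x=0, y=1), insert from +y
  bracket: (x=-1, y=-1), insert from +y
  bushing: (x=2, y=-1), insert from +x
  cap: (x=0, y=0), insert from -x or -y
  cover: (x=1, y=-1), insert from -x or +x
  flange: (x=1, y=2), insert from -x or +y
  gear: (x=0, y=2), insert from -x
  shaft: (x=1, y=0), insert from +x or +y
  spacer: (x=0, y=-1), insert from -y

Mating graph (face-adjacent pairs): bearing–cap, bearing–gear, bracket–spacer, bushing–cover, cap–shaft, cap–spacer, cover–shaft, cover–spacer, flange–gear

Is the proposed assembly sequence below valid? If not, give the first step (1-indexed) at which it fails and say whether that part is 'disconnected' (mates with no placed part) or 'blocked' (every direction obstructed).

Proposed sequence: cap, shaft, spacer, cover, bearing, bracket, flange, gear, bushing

1. cap@(0, 0) [-x clear] — {cap}
2. shaft@(1, 0) [+x clear] — {cap, shaft}
3. spacer@(0, -1) [-y clear] — {cap, shaft, spacer}
4. cover@(1, -1) [+x clear] — {cap, cover, shaft, spacer}
5. bearing@(0, 1) [+y clear] — {bearing, cap, cover, shaft, spacer}
6. bracket@(-1, -1) [+y clear] — {bearing, bracket, cap, cover, shaft, spacer}
7. flange@(1, 2) — no placed neighbour ⇒ disconnected

Invalid at step 7 (disconnected)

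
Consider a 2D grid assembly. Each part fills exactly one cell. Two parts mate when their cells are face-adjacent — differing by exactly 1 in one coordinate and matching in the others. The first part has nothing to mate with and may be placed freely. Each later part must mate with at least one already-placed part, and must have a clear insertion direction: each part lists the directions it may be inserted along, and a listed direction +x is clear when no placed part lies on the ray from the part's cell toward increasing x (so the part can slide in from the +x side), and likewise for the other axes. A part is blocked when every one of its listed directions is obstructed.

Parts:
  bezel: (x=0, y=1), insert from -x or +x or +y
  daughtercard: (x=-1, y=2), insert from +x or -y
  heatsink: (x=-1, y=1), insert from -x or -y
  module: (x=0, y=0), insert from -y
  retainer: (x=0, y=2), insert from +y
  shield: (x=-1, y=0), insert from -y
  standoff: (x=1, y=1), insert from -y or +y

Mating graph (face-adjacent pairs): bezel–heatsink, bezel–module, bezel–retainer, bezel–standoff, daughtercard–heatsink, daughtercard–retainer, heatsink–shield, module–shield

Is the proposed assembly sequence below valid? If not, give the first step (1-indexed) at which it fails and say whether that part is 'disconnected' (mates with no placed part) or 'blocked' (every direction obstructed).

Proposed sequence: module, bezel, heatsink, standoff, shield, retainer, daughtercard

Invalid at step 7 (blocked)

1. module@(0, 0) [-y clear] — {module}
2. bezel@(0, 1) [-x clear] — {bezel, module}
3. heatsink@(-1, 1) [-x clear] — {bezel, heatsink, module}
4. standoff@(1, 1) [-y clear] — {bezel, heatsink, module, standoff}
5. shield@(-1, 0) [-y clear] — {bezel, heatsink, module, shield, standoff}
6. retainer@(0, 2) [+y clear] — {bezel, heatsink, module, retainer, shield, standoff}
7. daughtercard@(-1, 2) — +x/-y all obstructed ⇒ blocked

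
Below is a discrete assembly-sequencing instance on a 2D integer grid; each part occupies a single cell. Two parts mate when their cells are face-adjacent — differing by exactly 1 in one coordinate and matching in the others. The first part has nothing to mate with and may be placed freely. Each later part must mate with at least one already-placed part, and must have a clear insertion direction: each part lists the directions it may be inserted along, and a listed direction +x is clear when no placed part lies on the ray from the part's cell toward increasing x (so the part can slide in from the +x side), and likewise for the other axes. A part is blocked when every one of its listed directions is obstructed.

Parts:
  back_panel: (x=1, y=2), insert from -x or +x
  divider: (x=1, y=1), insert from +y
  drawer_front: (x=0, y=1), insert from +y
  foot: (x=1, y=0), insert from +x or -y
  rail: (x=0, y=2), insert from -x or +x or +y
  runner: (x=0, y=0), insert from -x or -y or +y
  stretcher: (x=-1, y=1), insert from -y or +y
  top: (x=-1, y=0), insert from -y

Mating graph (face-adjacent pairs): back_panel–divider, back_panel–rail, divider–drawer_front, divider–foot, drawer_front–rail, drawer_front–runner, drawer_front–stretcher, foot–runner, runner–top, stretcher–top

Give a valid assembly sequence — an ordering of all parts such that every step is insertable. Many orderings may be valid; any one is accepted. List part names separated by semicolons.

runner; top; foot; drawer_front; rail; stretcher; divider; back_panel

1. runner@(0, 0) [-x clear] — {runner}
2. top@(-1, 0) [-y clear] — {runner, top}
3. foot@(1, 0) [+x clear] — {foot, runner, top}
4. drawer_front@(0, 1) [+y clear] — {drawer_front, foot, runner, top}
5. rail@(0, 2) [-x clear] — {drawer_front, foot, rail, runner, top}
6. stretcher@(-1, 1) [+y clear] — {drawer_front, foot, rail, runner, stretcher, top}
7. divider@(1, 1) [+y clear] — {divider, drawer_front, foot, rail, runner, stretcher, top}
8. back_panel@(1, 2) [+x clear] — {back_panel, divider, drawer_front, foot, rail, runner, stretcher, top}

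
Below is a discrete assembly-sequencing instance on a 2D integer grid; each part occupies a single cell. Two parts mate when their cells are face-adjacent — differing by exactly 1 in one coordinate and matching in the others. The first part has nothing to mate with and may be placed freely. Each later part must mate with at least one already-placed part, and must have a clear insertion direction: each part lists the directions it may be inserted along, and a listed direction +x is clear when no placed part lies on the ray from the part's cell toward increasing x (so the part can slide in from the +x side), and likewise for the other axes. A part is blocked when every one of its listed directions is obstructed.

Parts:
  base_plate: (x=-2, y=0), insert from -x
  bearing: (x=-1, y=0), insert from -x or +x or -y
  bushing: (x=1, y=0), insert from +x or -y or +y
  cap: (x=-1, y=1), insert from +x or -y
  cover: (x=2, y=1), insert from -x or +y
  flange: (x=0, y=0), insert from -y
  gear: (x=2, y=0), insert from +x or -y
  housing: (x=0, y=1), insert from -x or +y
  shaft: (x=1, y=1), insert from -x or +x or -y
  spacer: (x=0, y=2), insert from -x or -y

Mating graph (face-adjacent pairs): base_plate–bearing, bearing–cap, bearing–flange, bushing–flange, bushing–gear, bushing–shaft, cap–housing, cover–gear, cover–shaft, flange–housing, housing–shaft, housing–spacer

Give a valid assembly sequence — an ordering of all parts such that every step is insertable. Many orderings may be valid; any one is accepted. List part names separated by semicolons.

bushing; flange; housing; cap; bearing; spacer; base_plate; gear; shaft; cover

1. bushing@(1, 0) [+x clear] — {bushing}
2. flange@(0, 0) [-y clear] — {bushing, flange}
3. housing@(0, 1) [-x clear] — {bushing, flange, housing}
4. cap@(-1, 1) [-y clear] — {bushing, cap, flange, housing}
5. bearing@(-1, 0) [-x clear] — {bearing, bushing, cap, flange, housing}
6. spacer@(0, 2) [-x clear] — {bearing, bushing, cap, flange, housing, spacer}
7. base_plate@(-2, 0) [-x clear] — {base_plate, bearing, bushing, cap, flange, housing, spacer}
8. gear@(2, 0) [+x clear] — {base_plate, bearing, bushing, cap, flange, gear, housing, spacer}
9. shaft@(1, 1) [+x clear] — {base_plate, bearing, bushing, cap, flange, gear, housing, shaft, spacer}
10. cover@(2, 1) [+y clear] — {base_plate, bearing, bushing, cap, cover, flange, gear, housing, shaft, spacer}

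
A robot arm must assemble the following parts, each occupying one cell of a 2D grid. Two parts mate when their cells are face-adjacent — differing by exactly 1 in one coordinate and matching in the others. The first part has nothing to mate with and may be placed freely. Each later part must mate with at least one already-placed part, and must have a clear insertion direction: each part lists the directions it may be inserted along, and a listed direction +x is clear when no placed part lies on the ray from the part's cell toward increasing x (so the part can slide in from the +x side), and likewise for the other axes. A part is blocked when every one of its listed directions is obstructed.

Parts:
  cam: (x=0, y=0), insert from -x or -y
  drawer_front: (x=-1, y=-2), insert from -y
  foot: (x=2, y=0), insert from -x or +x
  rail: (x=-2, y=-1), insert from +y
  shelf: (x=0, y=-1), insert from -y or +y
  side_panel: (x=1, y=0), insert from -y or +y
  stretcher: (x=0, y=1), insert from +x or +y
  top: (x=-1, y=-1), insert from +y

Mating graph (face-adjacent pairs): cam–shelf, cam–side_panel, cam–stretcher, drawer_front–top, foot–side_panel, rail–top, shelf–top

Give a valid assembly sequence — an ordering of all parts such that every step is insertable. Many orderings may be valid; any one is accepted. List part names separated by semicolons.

side_panel; cam; stretcher; shelf; foot; top; drawer_front; rail

1. side_panel@(1, 0) [-y clear] — {side_panel}
2. cam@(0, 0) [-x clear] — {cam, side_panel}
3. stretcher@(0, 1) [+x clear] — {cam, side_panel, stretcher}
4. shelf@(0, -1) [-y clear] — {cam, shelf, side_panel, stretcher}
5. foot@(2, 0) [+x clear] — {cam, foot, shelf, side_panel, stretcher}
6. top@(-1, -1) [+y clear] — {cam, foot, shelf, side_panel, stretcher, top}
7. drawer_front@(-1, -2) [-y clear] — {cam, drawer_front, foot, shelf, side_panel, stretcher, top}
8. rail@(-2, -1) [+y clear] — {cam, drawer_front, foot, rail, shelf, side_panel, stretcher, top}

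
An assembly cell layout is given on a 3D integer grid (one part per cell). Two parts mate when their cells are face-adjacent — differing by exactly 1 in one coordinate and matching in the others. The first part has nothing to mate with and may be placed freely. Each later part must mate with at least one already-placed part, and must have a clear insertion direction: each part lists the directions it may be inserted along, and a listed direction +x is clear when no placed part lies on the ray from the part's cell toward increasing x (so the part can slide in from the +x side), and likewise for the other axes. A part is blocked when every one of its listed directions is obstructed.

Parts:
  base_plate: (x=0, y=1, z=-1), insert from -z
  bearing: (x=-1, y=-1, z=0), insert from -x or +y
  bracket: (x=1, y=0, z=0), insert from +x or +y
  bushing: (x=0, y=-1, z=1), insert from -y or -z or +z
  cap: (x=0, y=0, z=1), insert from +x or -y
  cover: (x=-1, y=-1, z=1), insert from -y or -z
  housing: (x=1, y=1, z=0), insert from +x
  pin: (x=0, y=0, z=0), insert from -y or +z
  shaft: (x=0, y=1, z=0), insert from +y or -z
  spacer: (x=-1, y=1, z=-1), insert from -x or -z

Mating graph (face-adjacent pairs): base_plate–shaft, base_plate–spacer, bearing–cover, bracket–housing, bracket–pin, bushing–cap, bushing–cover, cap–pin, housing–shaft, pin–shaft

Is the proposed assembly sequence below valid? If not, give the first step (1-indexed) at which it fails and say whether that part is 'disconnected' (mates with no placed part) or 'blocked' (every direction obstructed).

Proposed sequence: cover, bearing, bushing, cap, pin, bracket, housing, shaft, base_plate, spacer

1. cover@(-1, -1, 1) [-y clear] — {cover}
2. bearing@(-1, -1, 0) [-x clear] — {bearing, cover}
3. bushing@(0, -1, 1) [-y clear] — {bearing, bushing, cover}
4. cap@(0, 0, 1) [+x clear] — {bearing, bushing, cap, cover}
5. pin@(0, 0, 0) [-y clear] — {bearing, bushing, cap, cover, pin}
6. bracket@(1, 0, 0) [+x clear] — {bearing, bracket, bushing, cap, cover, pin}
7. housing@(1, 1, 0) [+x clear] — {bearing, bracket, bushing, cap, cover, housing, pin}
8. shaft@(0, 1, 0) [+y clear] — {bearing, bracket, bushing, cap, cover, housing, pin, shaft}
9. base_plate@(0, 1, -1) [-z clear] — {base_plate, bearing, bracket, bushing, cap, cover, housing, pin, shaft}
10. spacer@(-1, 1, -1) [-x clear] — {base_plate, bearing, bracket, bushing, cap, cover, housing, pin, shaft, spacer}

Valid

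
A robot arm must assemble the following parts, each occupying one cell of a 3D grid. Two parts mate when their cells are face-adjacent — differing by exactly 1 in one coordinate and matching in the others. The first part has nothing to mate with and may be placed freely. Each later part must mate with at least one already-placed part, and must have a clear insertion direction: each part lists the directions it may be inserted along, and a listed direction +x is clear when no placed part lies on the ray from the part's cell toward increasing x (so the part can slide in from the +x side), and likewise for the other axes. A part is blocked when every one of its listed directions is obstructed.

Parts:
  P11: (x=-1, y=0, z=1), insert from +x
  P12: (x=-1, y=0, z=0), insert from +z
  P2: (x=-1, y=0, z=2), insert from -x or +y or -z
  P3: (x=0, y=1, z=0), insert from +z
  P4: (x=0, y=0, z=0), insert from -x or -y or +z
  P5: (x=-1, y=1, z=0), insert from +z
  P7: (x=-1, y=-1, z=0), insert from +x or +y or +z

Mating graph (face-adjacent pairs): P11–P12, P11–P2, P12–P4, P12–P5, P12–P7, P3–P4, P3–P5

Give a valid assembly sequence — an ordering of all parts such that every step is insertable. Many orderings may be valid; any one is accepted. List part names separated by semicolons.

P12; P5; P7; P3; P4; P11; P2

1. P12@(-1, 0, 0) [+z clear] — {P12}
2. P5@(-1, 1, 0) [+z clear] — {P12, P5}
3. P7@(-1, -1, 0) [+x clear] — {P12, P5, P7}
4. P3@(0, 1, 0) [+z clear] — {P12, P3, P5, P7}
5. P4@(0, 0, 0) [-y clear] — {P12, P3, P4, P5, P7}
6. P11@(-1, 0, 1) [+x clear] — {P11, P12, P3, P4, P5, P7}
7. P2@(-1, 0, 2) [-x clear] — {P11, P12, P2, P3, P4, P5, P7}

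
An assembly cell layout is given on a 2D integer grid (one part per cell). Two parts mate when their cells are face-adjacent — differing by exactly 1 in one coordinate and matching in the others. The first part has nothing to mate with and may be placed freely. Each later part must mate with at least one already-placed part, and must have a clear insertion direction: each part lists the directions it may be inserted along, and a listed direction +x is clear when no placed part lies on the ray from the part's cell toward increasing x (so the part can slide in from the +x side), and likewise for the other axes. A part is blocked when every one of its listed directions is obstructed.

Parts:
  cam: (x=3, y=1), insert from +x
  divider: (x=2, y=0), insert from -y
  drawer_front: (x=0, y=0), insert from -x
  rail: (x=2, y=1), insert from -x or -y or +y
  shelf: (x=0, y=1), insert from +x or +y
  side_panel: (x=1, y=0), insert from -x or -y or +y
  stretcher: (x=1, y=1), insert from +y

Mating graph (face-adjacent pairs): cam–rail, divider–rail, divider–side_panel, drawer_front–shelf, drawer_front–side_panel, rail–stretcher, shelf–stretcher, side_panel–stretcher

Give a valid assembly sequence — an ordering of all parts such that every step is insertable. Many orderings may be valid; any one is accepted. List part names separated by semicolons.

1. cam@(3, 1) [+x clear] — {cam}
2. rail@(2, 1) [-x clear] — {cam, rail}
3. divider@(2, 0) [-y clear] — {cam, divider, rail}
4. side_panel@(1, 0) [-x clear] — {cam, divider, rail, side_panel}
5. drawer_front@(0, 0) [-x clear] — {cam, divider, drawer_front, rail, side_panel}
6. stretcher@(1, 1) [+y clear] — {cam, divider, drawer_front, rail, side_panel, stretcher}
7. shelf@(0, 1) [+y clear] — {cam, divider, drawer_front, rail, shelf, side_panel, stretcher}

cam; rail; divider; side_panel; drawer_front; stretcher; shelf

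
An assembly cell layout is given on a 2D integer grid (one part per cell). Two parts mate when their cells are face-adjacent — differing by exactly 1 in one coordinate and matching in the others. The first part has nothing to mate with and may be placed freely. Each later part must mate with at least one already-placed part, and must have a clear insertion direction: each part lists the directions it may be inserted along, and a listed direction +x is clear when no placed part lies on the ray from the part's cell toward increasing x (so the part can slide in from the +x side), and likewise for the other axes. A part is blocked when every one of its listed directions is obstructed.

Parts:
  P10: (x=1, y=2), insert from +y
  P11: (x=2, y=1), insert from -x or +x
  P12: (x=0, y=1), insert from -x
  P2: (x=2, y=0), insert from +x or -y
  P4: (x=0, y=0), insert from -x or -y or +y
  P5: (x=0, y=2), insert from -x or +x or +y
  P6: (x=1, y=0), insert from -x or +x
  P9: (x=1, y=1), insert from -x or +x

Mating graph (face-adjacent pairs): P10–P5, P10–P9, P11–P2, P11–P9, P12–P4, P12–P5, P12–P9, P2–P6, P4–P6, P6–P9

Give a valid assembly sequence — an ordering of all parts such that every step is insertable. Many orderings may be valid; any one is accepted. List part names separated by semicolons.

P4; P12; P9; P6; P5; P10; P2; P11

1. P4@(0, 0) [-x clear] — {P4}
2. P12@(0, 1) [-x clear] — {P12, P4}
3. P9@(1, 1) [+x clear] — {P12, P4, P9}
4. P6@(1, 0) [+x clear] — {P12, P4, P6, P9}
5. P5@(0, 2) [-x clear] — {P12, P4, P5, P6, P9}
6. P10@(1, 2) [+y clear] — {P10, P12, P4, P5, P6, P9}
7. P2@(2, 0) [+x clear] — {P10, P12, P2, P4, P5, P6, P9}
8. P11@(2, 1) [+x clear] — {P10, P11, P12, P2, P4, P5, P6, P9}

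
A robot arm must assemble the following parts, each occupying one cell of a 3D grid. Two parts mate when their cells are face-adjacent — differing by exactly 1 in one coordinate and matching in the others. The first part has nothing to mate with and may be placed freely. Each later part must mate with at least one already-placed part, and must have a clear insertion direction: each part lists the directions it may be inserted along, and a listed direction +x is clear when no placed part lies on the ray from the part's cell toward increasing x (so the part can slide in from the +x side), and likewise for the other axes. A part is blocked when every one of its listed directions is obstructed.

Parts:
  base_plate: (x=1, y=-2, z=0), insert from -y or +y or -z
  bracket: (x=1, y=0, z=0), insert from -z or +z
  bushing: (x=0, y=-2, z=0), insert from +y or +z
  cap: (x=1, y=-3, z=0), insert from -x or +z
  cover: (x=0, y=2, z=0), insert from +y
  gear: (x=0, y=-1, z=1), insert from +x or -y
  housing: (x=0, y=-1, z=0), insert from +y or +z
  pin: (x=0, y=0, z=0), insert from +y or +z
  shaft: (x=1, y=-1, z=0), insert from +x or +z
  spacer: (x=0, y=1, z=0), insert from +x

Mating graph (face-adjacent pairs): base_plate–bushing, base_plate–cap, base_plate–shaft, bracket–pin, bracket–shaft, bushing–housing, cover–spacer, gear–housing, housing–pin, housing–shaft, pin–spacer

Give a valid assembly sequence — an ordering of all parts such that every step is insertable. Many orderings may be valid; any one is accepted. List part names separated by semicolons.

pin; spacer; housing; gear; bracket; bushing; base_plate; cap; cover; shaft

1. pin@(0, 0, 0) [+y clear] — {pin}
2. spacer@(0, 1, 0) [+x clear] — {pin, spacer}
3. housing@(0, -1, 0) [+z clear] — {housing, pin, spacer}
4. gear@(0, -1, 1) [+x clear] — {gear, housing, pin, spacer}
5. bracket@(1, 0, 0) [-z clear] — {bracket, gear, housing, pin, spacer}
6. bushing@(0, -2, 0) [+z clear] — {bracket, bushing, gear, housing, pin, spacer}
7. base_plate@(1, -2, 0) [-y clear] — {base_plate, bracket, bushing, gear, housing, pin, spacer}
8. cap@(1, -3, 0) [-x clear] — {base_plate, bracket, bushing, cap, gear, housing, pin, spacer}
9. cover@(0, 2, 0) [+y clear] — {base_plate, bracket, bushing, cap, cover, gear, housing, pin, spacer}
10. shaft@(1, -1, 0) [+x clear] — {base_plate, bracket, bushing, cap, cover, gear, housing, pin, shaft, spacer}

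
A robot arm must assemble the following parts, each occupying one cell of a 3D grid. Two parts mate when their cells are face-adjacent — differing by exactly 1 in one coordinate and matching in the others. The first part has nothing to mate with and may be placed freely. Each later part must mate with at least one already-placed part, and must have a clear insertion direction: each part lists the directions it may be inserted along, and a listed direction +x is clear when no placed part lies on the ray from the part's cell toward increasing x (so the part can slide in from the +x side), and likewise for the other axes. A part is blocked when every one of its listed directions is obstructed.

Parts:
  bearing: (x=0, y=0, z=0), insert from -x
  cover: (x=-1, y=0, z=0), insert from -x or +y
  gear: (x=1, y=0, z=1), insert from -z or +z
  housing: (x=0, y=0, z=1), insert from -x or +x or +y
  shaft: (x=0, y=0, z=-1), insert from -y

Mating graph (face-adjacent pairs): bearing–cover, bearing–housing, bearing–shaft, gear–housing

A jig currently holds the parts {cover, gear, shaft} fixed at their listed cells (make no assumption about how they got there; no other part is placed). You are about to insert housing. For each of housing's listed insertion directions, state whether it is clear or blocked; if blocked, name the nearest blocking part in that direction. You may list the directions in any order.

+x: blocked by gear; +y: clear; -x: clear

-x: ray from housing(0, 0, 1) has no placed part ⇒ clear
+x: nearest on ray is gear@(1, 0, 1) ⇒ blocked
+y: ray from housing(0, 0, 1) has no placed part ⇒ clear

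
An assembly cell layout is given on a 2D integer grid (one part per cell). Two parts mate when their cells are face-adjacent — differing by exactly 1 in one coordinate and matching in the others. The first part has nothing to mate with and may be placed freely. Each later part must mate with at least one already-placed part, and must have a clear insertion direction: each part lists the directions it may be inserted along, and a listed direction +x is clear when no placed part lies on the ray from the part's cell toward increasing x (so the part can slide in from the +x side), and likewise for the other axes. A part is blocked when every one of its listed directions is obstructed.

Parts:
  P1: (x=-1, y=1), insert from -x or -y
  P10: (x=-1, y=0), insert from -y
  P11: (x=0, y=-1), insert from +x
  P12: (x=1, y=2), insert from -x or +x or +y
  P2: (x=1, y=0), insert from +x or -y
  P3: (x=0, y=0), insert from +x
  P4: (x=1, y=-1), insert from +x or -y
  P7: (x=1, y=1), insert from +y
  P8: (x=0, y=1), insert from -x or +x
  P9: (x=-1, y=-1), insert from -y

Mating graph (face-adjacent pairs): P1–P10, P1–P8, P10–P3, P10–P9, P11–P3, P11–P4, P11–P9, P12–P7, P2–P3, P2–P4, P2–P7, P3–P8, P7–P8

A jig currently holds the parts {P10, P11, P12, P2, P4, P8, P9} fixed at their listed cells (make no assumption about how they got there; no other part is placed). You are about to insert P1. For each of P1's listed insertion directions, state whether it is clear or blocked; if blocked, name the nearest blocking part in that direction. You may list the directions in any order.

-x: ray from P1(-1, 1) has no placed part ⇒ clear
-y: nearest on ray is P10@(-1, 0) ⇒ blocked

-x: clear; -y: blocked by P10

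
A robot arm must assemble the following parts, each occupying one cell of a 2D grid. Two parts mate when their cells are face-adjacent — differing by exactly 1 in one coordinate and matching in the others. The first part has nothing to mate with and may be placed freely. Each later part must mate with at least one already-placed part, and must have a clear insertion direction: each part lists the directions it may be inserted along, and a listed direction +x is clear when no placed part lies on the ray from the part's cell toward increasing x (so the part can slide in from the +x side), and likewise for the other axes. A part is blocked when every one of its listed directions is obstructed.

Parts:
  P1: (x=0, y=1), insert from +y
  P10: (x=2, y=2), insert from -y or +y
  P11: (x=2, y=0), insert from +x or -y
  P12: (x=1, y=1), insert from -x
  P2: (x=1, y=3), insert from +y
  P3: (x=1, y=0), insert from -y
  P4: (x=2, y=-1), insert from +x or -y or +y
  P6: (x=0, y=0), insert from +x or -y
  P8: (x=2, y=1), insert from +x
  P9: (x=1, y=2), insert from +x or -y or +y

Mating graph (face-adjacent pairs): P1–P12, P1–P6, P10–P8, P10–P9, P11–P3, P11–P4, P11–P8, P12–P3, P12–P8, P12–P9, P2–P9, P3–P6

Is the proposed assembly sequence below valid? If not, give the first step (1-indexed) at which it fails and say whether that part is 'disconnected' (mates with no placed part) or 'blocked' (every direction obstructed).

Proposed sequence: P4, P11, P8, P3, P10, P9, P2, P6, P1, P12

1. P4@(2, -1) [+x clear] — {P4}
2. P11@(2, 0) [+x clear] — {P11, P4}
3. P8@(2, 1) [+x clear] — {P11, P4, P8}
4. P3@(1, 0) [-y clear] — {P11, P3, P4, P8}
5. P10@(2, 2) [+y clear] — {P10, P11, P3, P4, P8}
6. P9@(1, 2) [+y clear] — {P10, P11, P3, P4, P8, P9}
7. P2@(1, 3) [+y clear] — {P10, P11, P2, P3, P4, P8, P9}
8. P6@(0, 0) [-y clear] — {P10, P11, P2, P3, P4, P6, P8, P9}
9. P1@(0, 1) [+y clear] — {P1, P10, P11, P2, P3, P4, P6, P8, P9}
10. P12@(1, 1) — -x all obstructed ⇒ blocked

Invalid at step 10 (blocked)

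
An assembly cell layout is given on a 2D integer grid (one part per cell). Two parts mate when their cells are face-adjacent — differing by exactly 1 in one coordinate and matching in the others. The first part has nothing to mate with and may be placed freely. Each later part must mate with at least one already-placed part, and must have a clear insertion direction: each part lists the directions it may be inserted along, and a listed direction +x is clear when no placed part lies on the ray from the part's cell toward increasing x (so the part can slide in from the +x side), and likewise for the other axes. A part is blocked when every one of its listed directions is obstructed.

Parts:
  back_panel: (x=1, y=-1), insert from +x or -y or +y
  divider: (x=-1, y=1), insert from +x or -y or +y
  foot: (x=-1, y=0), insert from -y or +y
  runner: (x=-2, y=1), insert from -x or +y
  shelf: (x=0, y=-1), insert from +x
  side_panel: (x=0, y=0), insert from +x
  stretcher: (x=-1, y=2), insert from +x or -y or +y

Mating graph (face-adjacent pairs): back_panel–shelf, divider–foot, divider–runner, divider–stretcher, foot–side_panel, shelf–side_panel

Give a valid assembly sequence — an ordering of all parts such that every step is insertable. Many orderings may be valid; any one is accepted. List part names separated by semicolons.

stretcher; divider; foot; runner; side_panel; shelf; back_panel

1. stretcher@(-1, 2) [+x clear] — {stretcher}
2. divider@(-1, 1) [+x clear] — {divider, stretcher}
3. foot@(-1, 0) [-y clear] — {divider, foot, stretcher}
4. runner@(-2, 1) [-x clear] — {divider, foot, runner, stretcher}
5. side_panel@(0, 0) [+x clear] — {divider, foot, runner, side_panel, stretcher}
6. shelf@(0, -1) [+x clear] — {divider, foot, runner, shelf, side_panel, stretcher}
7. back_panel@(1, -1) [+x clear] — {back_panel, divider, foot, runner, shelf, side_panel, stretcher}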